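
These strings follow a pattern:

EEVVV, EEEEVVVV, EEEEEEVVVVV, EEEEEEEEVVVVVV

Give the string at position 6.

EEEEEEEEEEEEVVVVVVVV

The n-th term is 2n E's then n+2 V's (n = 1, 2, …).
At n = 6 the blocks have lengths 12, 8.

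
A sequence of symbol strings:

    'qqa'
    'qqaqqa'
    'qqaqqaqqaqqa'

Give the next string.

qqaqqaqqaqqaqqaqqaqqaqqa

s(k+1) = s(k)·s(k) — each term doubles the last.
So the next term is two copies of qqaqqaqqaqqa.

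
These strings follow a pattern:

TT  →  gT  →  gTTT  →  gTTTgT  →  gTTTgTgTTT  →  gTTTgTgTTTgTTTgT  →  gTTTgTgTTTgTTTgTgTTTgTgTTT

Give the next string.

This is a Fibonacci-style word recurrence s(k) = s(k−1)·s(k−2): e.g. gT·TT = gTTT.
The next term joins gTTTgTgTTTgTTTgTgTTTgTgTTT and gTTTgTgTTTgTTTgT.

gTTTgTgTTTgTTTgTgTTTgTgTTTgTTTgTgTTTgTTTgT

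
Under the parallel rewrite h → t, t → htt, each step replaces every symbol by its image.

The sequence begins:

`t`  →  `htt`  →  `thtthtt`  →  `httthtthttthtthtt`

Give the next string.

Rewriting the 17 symbols of httthtthttthtthtt one by one yields t htt htt htt t htt htt t htt htt htt t htt htt t htt htt; concatenated:

thtthtthttthtthttthtthtthttthtthttthtthtt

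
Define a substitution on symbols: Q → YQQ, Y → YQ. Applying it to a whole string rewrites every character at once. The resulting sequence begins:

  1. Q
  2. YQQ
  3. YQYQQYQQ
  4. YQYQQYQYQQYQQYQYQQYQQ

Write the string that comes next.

YQYQQYQYQQYQQYQYQQYQYQQYQQYQYQQYQQYQYQQYQYQQYQQYQYQQYQQ

Replace each of the 21 characters of YQYQQYQYQQYQQYQYQQYQQ in place — YQ YQQ YQ YQQ YQQ YQ YQQ YQ YQQ YQQ YQ YQQ YQQ YQ YQQ YQ YQQ YQQ YQ YQQ YQQ — and concatenate.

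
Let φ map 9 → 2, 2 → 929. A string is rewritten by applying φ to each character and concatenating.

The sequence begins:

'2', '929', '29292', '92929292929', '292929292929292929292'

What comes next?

9292929292929292929292929292929292929292929

Applying the rule to each of the 21 symbols of 292929292929292929292 gives the pieces 929 2 929 2 929 2 929 2 929 2 929 2 929 2 929 2 929 2 929 2 929, which concatenate to the answer.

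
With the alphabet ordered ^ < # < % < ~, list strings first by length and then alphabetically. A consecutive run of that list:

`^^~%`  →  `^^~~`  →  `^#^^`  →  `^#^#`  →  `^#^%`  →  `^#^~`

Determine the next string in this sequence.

^##^

Find the rightmost character of ^#^~ below ~, bump it to the next letter, and reset everything to its right to ^.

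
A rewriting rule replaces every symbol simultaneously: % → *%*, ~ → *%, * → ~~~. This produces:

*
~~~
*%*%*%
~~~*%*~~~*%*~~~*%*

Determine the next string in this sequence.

Rewriting the 18 symbols of ~~~*%*~~~*%*~~~*%* one by one yields *% *% *% ~~~ *%* ~~~ *% *% *% ~~~ *%* ~~~ *% *% *% ~~~ *%* ~~~; concatenated:

*%*%*%~~~*%*~~~*%*%*%~~~*%*~~~*%*%*%~~~*%*~~~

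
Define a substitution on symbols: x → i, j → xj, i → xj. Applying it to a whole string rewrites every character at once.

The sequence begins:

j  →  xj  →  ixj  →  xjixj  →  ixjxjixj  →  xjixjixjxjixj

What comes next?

Applying the rule to each of the 13 symbols of xjixjixjxjixj gives the pieces i xj xj i xj xj i xj i xj xj i xj, which concatenate to the answer.

ixjxjixjxjixjixjxjixj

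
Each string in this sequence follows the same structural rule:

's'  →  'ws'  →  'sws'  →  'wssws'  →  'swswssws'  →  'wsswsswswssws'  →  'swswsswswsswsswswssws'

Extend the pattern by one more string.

wsswsswswsswsswswsswswsswsswswssws

Each term (from the third on) is the two preceding terms concatenated in order: term 3 = s·ws = sws.
Continuing: wsswsswswssws · swswsswswsswsswswssws gives term 8.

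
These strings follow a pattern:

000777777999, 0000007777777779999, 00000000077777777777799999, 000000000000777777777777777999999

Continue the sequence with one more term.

0000000000000007777777777777777779999999

The n-th term is 3n 0's then 3n+3 7's then n+2 9's (n = 1, 2, …).
For the next term, n = 5, so the run lengths are 15, 18, 7.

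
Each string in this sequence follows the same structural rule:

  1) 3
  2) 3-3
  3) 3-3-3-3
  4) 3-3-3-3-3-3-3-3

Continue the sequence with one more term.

Each string is two copies of the previous one joined by '-'.
Doubling 3-3-3-3-3-3-3-3 with '-' between the halves:

3-3-3-3-3-3-3-3-3-3-3-3-3-3-3-3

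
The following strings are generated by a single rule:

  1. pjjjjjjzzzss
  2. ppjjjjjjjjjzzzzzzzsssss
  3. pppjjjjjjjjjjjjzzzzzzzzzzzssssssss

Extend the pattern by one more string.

ppppjjjjjjjjjjjjjjjzzzzzzzzzzzzzzzsssssssssss

The n-th term is n p's then 3n+3 j's then 4n-1 z's then 3n-1 s's (n = 1, 2, …).
For the next term, n = 4, so the run lengths are 4, 15, 15, 11.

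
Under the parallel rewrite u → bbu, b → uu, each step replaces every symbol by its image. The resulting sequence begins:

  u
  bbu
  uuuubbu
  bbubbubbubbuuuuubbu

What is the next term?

uuuubbuuuuubbuuuuubbuuuuubbubbubbubbubbuuuuubbu

φ(bbubbubbubbuuuuubbu) expands symbol-by-symbol to uu uu bbu uu uu bbu uu uu bbu uu uu bbu bbu bbu bbu bbu uu uu bbu; joining the 19 pieces gives the next term.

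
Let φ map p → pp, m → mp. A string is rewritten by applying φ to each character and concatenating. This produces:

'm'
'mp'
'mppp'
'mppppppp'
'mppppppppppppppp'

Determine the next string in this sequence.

Rewriting the 16 symbols of mppppppppppppppp one by one yields mp pp pp pp pp pp pp pp pp pp pp pp pp pp pp pp; concatenated:

mppppppppppppppppppppppppppppppp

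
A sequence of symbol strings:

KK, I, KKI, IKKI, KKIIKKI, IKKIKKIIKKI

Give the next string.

KKIIKKIIKKIKKIIKKI

This is a Fibonacci-style word recurrence s(k) = s(k−2)·s(k−1): e.g. KK·I = KKI.
So term 7 is KKIIKKI·IKKIKKIIKKI.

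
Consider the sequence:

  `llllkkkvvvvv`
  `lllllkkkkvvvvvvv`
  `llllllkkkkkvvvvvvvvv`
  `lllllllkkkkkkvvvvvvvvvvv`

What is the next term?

llllllllkkkkkkkvvvvvvvvvvvvv

The n-th term is n+1 l's then n k's then 2n-1 v's, where the shown terms are n = 3, 4, 5, 6.
Setting n = 7 gives 8, 7, 13 characters in each block.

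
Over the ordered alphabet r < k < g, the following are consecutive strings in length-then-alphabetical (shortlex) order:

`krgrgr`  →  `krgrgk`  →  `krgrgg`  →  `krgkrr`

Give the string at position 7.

Advancing 3 positions from krgkrr through krgkrr → krgkrk → krgkrg reaches term 7.

krgkkr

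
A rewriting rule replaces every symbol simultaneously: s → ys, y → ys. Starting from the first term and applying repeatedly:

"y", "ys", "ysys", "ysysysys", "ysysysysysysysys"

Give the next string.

Applying the rule to each of the 16 symbols of ysysysysysysysys gives the pieces ys ys ys ys ys ys ys ys ys ys ys ys ys ys ys ys, which concatenate to the answer.

ysysysysysysysysysysysysysysysys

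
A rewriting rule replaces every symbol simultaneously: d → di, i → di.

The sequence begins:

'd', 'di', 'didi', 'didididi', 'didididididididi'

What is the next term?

didididididididididididididididi

Replace each of the 16 characters of didididididididi in place — di di di di di di di di di di di di di di di di — and concatenate.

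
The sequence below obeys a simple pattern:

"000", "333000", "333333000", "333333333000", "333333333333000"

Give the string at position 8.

Each term is the previous one with 333 prepended.
From 333333333333000, 3 further steps: 333333333333000 → 333333333333333000 → 333333333333333333000 → (answer).

333333333333333333333000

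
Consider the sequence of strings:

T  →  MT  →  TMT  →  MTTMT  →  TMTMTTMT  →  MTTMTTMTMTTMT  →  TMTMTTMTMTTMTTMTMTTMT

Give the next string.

From term 3 onward, concatenate the second-to-last term with the last: T·MT = TMT, MT·TMT = MTTMT, …
Continuing: MTTMTTMTMTTMT · TMTMTTMTMTTMTTMTMTTMT gives term 8.

MTTMTTMTMTTMTTMTMTTMTMTTMTTMTMTTMT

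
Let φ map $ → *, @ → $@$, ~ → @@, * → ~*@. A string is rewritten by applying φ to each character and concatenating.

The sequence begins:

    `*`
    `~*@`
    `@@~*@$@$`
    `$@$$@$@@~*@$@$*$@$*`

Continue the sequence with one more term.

Rewriting the 19 symbols of $@$$@$@@~*@$@$*$@$* one by one yields * $@$ * * $@$ * $@$ $@$ @@ ~*@ $@$ * $@$ * ~*@ * $@$ * ~*@; concatenated:

*$@$**$@$*$@$$@$@@~*@$@$*$@$*~*@*$@$*~*@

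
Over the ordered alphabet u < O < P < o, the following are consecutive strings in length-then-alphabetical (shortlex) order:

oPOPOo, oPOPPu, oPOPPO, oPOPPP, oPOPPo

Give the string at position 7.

oPOPoO

Advancing 2 positions from oPOPPo through oPOPPo → oPOPou reaches term 7.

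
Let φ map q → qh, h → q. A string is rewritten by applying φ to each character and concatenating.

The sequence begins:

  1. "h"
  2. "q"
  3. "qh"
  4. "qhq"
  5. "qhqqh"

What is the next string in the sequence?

qhqqhqhq

Apply φ to qhqqh symbol by symbol: q→qh, h→q, q→qh, q→qh, h→q; joined: qh q qh qh q.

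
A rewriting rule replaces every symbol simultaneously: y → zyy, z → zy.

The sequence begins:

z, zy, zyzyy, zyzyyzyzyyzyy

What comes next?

zyzyyzyzyyzyyzyzyyzyzyyzyyzyzyyzyy

Replace each of the 13 characters of zyzyyzyzyyzyy in place — zy zyy zy zyy zyy zy zyy zy zyy zyy zy zyy zyy — and concatenate.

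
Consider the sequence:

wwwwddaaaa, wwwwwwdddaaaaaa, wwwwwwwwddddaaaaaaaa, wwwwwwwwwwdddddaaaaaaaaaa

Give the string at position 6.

wwwwwwwwwwwwwwdddddddaaaaaaaaaaaaaa

The n-th term is 2n+2 w's then n+1 d's then 2n+2 a's (n = 1, 2, …).
At n = 6 the blocks have lengths 14, 7, 14.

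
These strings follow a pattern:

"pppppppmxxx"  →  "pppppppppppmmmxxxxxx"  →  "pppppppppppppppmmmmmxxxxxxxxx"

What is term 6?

Term n consists of 4n+3 p's, followed by 2n-1 m's, followed by 3n x's (n = 1, 2, …).
At n = 6 the blocks have lengths 27, 11, 18.

pppppppppppppppppppppppppppmmmmmmmmmmmxxxxxxxxxxxxxxxxxx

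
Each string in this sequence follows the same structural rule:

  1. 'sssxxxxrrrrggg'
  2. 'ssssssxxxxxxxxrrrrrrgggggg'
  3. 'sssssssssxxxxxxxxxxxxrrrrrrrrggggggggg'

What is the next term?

The n-th term is 3n s's then 4n x's then 2n+2 r's then 3n g's (n = 1, 2, …).
For the next term, n = 4, so the run lengths are 12, 16, 10, 12.

ssssssssssssxxxxxxxxxxxxxxxxrrrrrrrrrrgggggggggggg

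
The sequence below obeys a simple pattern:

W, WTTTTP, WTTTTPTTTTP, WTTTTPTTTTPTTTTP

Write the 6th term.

WTTTTPTTTTPTTTTPTTTTPTTTTP

Every step adds TTTTP to the end: s(k+1) = s(k)·TTTTP.
From WTTTTPTTTTPTTTTP, 2 further steps: WTTTTPTTTTPTTTTP → WTTTTPTTTTPTTTTPTTTTP → (answer).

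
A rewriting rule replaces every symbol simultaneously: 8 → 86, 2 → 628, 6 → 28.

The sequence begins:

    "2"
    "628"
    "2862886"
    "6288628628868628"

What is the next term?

286288686286288628628868628862862886

Applying the rule to each of the 16 symbols of 6288628628868628 gives the pieces 28 628 86 86 28 628 86 28 628 86 86 28 86 28 628 86, which concatenate to the answer.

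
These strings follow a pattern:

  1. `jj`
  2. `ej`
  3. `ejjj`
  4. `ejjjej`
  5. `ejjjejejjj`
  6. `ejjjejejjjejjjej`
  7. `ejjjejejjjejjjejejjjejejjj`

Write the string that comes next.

ejjjejejjjejjjejejjjejejjjejjjejejjjejjjej

Each term (from the third on) is the previous term followed by the one before it: term 3 = ej·jj = ejjj.
So term 8 is ejjjejejjjejjjejejjjejejjj·ejjjejejjjejjjej.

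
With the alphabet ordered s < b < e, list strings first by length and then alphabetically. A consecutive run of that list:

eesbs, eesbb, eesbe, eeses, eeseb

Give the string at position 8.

eebsb

Stepping forward 3 times from eeseb: eeseb → eesee → eebss, then the target.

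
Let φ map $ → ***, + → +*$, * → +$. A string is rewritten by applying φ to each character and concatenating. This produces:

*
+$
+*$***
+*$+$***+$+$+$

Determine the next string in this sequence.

Rewriting the 14 symbols of +*$+$***+$+$+$ one by one yields +*$ +$ *** +*$ *** +$ +$ +$ +*$ *** +*$ *** +*$ ***; concatenated:

+*$+$***+*$***+$+$+$+*$***+*$***+*$***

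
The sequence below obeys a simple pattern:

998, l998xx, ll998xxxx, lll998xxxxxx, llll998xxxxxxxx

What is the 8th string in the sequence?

lllllll998xxxxxxxxxxxxxx

s(k+1) = l·s(k)·xx, so each term gains l as a prefix and xx as a suffix.
From llll998xxxxxxxx, 3 further steps: llll998xxxxxxxx → lllll998xxxxxxxxxx → llllll998xxxxxxxxxxxx → (answer).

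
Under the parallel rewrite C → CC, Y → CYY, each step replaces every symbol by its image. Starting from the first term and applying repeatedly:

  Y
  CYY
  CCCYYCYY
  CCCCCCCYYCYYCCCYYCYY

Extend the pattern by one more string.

Replace each of the 20 characters of CCCCCCCYYCYYCCCYYCYY in place — CC CC CC CC CC CC CC CYY CYY CC CYY CYY CC CC CC CYY CYY CC CYY CYY — and concatenate.

CCCCCCCCCCCCCCCYYCYYCCCYYCYYCCCCCCCYYCYYCCCYYCYY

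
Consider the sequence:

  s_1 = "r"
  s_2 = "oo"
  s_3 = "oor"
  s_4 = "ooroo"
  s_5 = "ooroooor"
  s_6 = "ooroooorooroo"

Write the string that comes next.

From term 3 onward, concatenate the last term with the second-to-last: oo·r = oor, oor·oo = ooroo, …
The next term joins ooroooorooroo and ooroooor.

oorooooroorooooroooor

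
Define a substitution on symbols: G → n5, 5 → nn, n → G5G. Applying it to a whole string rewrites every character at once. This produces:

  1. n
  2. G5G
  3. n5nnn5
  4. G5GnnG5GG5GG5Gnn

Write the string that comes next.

Rewriting the 16 symbols of G5GnnG5GG5GG5Gnn one by one yields n5 nn n5 G5G G5G n5 nn n5 n5 nn n5 n5 nn n5 G5G G5G; concatenated:

n5nnn5G5GG5Gn5nnn5n5nnn5n5nnn5G5GG5G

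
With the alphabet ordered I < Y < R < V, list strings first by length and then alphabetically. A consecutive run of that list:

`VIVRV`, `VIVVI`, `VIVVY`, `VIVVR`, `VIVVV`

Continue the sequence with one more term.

The successor of VIVVV increments the rightmost position that isn't already V and resets every position after it to I.

VYIII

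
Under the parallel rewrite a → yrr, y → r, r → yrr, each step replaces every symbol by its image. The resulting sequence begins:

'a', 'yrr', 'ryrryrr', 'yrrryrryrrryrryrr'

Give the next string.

ryrryrryrrryrryrrryrryrryrrryrryrrryrryrr

φ(yrrryrryrrryrryrr) expands symbol-by-symbol to r yrr yrr yrr r yrr yrr r yrr yrr yrr r yrr yrr r yrr yrr; joining the 17 pieces gives the next term.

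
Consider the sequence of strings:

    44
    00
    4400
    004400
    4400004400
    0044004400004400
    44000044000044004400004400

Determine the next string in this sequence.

004400440000440044000044000044004400004400

Each term (from the third on) is the two preceding terms concatenated in order: term 3 = 44·00 = 4400.
Continuing: 0044004400004400 · 44000044000044004400004400 gives term 8.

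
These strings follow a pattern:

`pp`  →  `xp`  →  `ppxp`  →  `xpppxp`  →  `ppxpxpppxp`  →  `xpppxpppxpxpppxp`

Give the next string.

ppxpxpppxpxpppxpppxpxpppxp

This is a Fibonacci-style word recurrence s(k) = s(k−2)·s(k−1): e.g. pp·xp = ppxp.
The next term joins ppxpxpppxp and xpppxpppxpxpppxp.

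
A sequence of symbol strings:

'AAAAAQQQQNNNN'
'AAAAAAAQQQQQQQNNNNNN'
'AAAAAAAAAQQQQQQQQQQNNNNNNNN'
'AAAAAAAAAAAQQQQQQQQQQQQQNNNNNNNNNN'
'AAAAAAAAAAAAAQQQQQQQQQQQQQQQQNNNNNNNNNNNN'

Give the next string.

Reading off run lengths: A runs 5, 7, 9, 11, 13; Q runs 4, 7, 10, 13, 16; N runs 4, 6, 8, 10, 12 — each is linear in n, where the shown terms are n = 2, 3, 4, 5, 6.
At n = 7 the blocks have lengths 15, 19, 14.

AAAAAAAAAAAAAAAQQQQQQQQQQQQQQQQQQQNNNNNNNNNNNNNN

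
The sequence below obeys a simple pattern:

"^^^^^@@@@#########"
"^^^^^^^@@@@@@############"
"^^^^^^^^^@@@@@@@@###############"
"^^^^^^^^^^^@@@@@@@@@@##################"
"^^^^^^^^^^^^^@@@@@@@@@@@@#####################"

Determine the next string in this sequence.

Term n consists of 2n+1 ^'s, followed by 2n @'s, followed by 3n+3 #'s, where the shown terms are n = 2, 3, 4, 5, 6.
At n = 7 the blocks have lengths 15, 14, 24.

^^^^^^^^^^^^^^^@@@@@@@@@@@@@@########################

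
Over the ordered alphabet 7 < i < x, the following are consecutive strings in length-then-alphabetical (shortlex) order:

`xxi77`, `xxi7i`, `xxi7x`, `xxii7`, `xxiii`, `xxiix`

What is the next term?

xxix7

The successor of xxiix increments the rightmost position that isn't already x and resets every position after it to 7.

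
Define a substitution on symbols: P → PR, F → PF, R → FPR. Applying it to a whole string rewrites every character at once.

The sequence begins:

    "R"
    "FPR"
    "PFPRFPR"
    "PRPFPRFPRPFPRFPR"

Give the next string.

Rewriting the 16 symbols of PRPFPRFPRPFPRFPR one by one yields PR FPR PR PF PR FPR PF PR FPR PR PF PR FPR PF PR FPR; concatenated:

PRFPRPRPFPRFPRPFPRFPRPRPFPRFPRPFPRFPR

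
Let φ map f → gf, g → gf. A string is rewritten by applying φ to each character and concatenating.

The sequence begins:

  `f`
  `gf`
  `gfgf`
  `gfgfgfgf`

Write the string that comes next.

gfgfgfgfgfgfgfgf

Rewriting each symbol of gfgfgfgf: g→gf, f→gf, g→gf, f→gf, g→gf, f→gf, g→gf, f→gf, which concatenates to gf gf gf gf gf gf gf gf.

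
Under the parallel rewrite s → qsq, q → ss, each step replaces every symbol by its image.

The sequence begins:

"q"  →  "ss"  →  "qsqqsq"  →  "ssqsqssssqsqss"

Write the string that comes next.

qsqqsqssqsqssqsqqsqqsqqsqssqsqssqsqqsq

Replace each of the 14 characters of ssqsqssssqsqss in place — qsq qsq ss qsq ss qsq qsq qsq qsq ss qsq ss qsq qsq — and concatenate.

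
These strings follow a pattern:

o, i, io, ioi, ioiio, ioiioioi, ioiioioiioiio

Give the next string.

This is a Fibonacci-style word recurrence s(k) = s(k−1)·s(k−2): e.g. i·o = io.
Continuing: ioiioioiioiio · ioiioioi gives term 8.

ioiioioiioiioioiioioi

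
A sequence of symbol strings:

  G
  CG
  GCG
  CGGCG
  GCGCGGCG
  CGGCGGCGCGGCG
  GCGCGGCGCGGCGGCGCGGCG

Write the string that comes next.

CGGCGGCGCGGCGGCGCGGCGCGGCGGCGCGGCG

This is a Fibonacci-style word recurrence s(k) = s(k−2)·s(k−1): e.g. G·CG = GCG.
Continuing: CGGCGGCGCGGCG · GCGCGGCGCGGCGGCGCGGCG gives term 8.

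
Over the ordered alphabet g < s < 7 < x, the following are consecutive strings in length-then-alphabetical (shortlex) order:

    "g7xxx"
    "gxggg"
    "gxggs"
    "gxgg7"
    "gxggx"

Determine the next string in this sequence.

The successor of gxggx increments the rightmost position that isn't already x and resets every position after it to g.

gxgsg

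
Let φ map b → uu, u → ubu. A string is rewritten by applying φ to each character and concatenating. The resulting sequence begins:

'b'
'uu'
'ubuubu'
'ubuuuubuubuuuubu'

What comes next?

ubuuuubuubuubuubuuuubuubuuuubuubuubuubuuuubu

Applying the rule to each of the 16 symbols of ubuuuubuubuuuubu gives the pieces ubu uu ubu ubu ubu ubu uu ubu ubu uu ubu ubu ubu ubu uu ubu, which concatenate to the answer.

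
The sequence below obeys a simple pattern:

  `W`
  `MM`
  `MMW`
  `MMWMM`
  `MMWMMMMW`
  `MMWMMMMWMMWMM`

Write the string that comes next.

MMWMMMMWMMWMMMMWMMMMW

From term 3 onward, concatenate the last term with the second-to-last: MM·W = MMW, MMW·MM = MMWMM, …
Continuing: MMWMMMMWMMWMM · MMWMMMMW gives term 7.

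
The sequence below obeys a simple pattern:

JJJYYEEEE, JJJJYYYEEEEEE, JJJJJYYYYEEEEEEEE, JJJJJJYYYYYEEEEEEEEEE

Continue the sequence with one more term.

JJJJJJJYYYYYYEEEEEEEEEEEE

Each string has the form J^{n+2} Y^{n+1} E^{2n+2} (n = 1, 2, …).
For the next term, n = 5, so the run lengths are 7, 6, 12.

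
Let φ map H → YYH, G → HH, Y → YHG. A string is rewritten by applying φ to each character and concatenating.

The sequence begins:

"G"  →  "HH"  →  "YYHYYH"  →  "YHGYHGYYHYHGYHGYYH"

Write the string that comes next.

Applying the rule to each of the 18 symbols of YHGYHGYYHYHGYHGYYH gives the pieces YHG YYH HH YHG YYH HH YHG YHG YYH YHG YYH HH YHG YYH HH YHG YHG YYH, which concatenate to the answer.

YHGYYHHHYHGYYHHHYHGYHGYYHYHGYYHHHYHGYYHHHYHGYHGYYH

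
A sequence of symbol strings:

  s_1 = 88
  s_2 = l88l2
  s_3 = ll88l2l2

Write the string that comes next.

s(k+1) = l·s(k)·l2, so each term gains l as a prefix and l2 as a suffix.
Applying this once more to ll88l2l2:

lll88l2l2l2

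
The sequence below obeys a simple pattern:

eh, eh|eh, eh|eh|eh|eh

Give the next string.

eh|eh|eh|eh|eh|eh|eh|eh

Every step duplicates the string with '|' between the halves.
So the next term is two copies of eh|eh|eh|eh with '|' between the halves.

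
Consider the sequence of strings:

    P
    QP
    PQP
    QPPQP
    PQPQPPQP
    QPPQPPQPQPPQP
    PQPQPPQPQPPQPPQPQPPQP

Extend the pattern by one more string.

This is a Fibonacci-style word recurrence s(k) = s(k−2)·s(k−1): e.g. P·QP = PQP.
The next term joins QPPQPPQPQPPQP and PQPQPPQPQPPQPPQPQPPQP.

QPPQPPQPQPPQPPQPQPPQPQPPQPPQPQPPQP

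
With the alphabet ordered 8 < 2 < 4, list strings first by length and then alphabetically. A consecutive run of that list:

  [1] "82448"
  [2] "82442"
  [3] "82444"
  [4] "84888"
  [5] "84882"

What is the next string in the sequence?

84884

Find the rightmost character of 84882 below 4, bump it to the next letter, and reset everything to its right to 8.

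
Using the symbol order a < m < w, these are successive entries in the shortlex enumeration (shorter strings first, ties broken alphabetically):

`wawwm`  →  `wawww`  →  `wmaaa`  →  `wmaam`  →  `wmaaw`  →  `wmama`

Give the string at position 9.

Continuing the enumeration 3 steps past wmama: wmama → wmamm → wmamw → (answer).

wmawa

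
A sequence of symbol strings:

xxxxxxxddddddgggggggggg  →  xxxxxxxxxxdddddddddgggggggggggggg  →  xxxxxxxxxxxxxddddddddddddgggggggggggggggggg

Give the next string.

xxxxxxxxxxxxxxxxdddddddddddddddgggggggggggggggggggggg

The n-th term is 3n+1 x's then 3n d's then 4n+2 g's, where the shown terms are n = 2, 3, 4.
Setting n = 5 gives 16, 15, 22 characters in each block.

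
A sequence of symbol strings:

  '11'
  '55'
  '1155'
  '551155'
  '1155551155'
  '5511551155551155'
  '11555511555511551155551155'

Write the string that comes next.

551155115555115511555511555511551155551155

This is a Fibonacci-style word recurrence s(k) = s(k−2)·s(k−1): e.g. 11·55 = 1155.
The next term joins 5511551155551155 and 11555511555511551155551155.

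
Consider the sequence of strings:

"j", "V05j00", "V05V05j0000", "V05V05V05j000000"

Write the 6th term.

V05V05V05V05V05j0000000000

s(k+1) = V05·s(k)·00, so each term gains V05 as a prefix and 00 as a suffix.
From V05V05V05j000000, 2 further steps: V05V05V05j000000 → V05V05V05V05j00000000 → (answer).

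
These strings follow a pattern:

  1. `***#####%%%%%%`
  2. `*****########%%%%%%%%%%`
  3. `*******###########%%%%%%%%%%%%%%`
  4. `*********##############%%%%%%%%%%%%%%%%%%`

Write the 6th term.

Term n consists of 2n+1 *'s, followed by 3n+2 #'s, followed by 4n+2 %'s (n = 1, 2, …).
At n = 6 the blocks have lengths 13, 20, 26.

*************####################%%%%%%%%%%%%%%%%%%%%%%%%%%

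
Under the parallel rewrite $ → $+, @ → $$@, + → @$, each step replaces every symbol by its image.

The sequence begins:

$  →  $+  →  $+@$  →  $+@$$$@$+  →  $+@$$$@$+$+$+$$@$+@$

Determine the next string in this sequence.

$+@$$$@$+$+$+$$@$+@$$+@$$+@$$+$+$$@$+@$$$@$+

φ($+@$$$@$+$+$+$$@$+@$) expands symbol-by-symbol to $+ @$ $$@ $+ $+ $+ $$@ $+ @$ $+ @$ $+ @$ $+ $+ $$@ $+ @$ $$@ $+; joining the 20 pieces gives the next term.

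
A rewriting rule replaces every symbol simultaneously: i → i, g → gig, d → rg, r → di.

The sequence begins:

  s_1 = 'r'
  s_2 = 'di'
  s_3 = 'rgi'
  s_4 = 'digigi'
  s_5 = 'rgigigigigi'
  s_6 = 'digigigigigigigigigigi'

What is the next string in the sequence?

Rewriting the 22 symbols of digigigigigigigigigigi one by one yields rg i gig i gig i gig i gig i gig i gig i gig i gig i gig i gig i; concatenated:

rgigigigigigigigigigigigigigigigigigigigigi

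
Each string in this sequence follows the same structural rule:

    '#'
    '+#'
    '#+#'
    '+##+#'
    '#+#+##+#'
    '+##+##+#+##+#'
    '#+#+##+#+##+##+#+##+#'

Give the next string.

From term 3 onward, concatenate the second-to-last term with the last: #·+# = #+#, +#·#+# = +##+#, …
The next term joins +##+##+#+##+# and #+#+##+#+##+##+#+##+#.

+##+##+#+##+##+#+##+#+##+##+#+##+#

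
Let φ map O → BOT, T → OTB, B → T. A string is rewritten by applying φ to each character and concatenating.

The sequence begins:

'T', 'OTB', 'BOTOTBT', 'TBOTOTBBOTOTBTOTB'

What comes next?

Rewriting the 17 symbols of TBOTOTBBOTOTBTOTB one by one yields OTB T BOT OTB BOT OTB T T BOT OTB BOT OTB T OTB BOT OTB T; concatenated:

OTBTBOTOTBBOTOTBTTBOTOTBBOTOTBTOTBBOTOTBT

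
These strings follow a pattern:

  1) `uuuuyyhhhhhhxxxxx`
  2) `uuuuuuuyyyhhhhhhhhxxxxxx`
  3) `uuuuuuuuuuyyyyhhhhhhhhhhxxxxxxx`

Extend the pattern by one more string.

Each string has the form u^{3n-2} y^{n} h^{2n+2} x^{n+3}, where the shown terms are n = 2, 3, 4.
For the next term, n = 5, so the run lengths are 13, 5, 12, 8.

uuuuuuuuuuuuuyyyyyhhhhhhhhhhhhxxxxxxxx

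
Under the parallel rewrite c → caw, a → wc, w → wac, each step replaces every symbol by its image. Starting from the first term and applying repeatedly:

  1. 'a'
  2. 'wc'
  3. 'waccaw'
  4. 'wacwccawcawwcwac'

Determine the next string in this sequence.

wacwccawwaccawcawwcwaccawwcwacwaccawwacwccaw

Replace each of the 16 characters of wacwccawcawwcwac in place — wac wc caw wac caw caw wc wac caw wc wac wac caw wac wc caw — and concatenate.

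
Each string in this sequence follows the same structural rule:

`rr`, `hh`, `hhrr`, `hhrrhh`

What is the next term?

hhrrhhhhrr

Each term (from the third on) is the previous term followed by the one before it: term 3 = hh·rr = hhrr.
The next term joins hhrrhh and hhrr.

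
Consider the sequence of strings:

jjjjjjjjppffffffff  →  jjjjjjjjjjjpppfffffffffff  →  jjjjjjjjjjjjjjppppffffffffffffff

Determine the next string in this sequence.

jjjjjjjjjjjjjjjjjpppppfffffffffffffffff

Reading off run lengths: j runs 8, 11, 14; p runs 2, 3, 4; f runs 8, 11, 14 — each is linear in n, where the shown terms are n = 3, 4, 5.
Setting n = 6 gives 17, 5, 17 characters in each block.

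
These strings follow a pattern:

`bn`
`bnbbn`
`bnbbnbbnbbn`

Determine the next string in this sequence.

s(k+1) = s(k)·b·s(k) — each term doubles the last with 'b' between the halves.
Doubling bnbbnbbnbbn with 'b' between the halves:

bnbbnbbnbbnbbnbbnbbnbbn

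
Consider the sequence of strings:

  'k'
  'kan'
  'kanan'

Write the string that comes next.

The strings grow by a fixed suffix an each time.
Applying this once more to kanan:

kananan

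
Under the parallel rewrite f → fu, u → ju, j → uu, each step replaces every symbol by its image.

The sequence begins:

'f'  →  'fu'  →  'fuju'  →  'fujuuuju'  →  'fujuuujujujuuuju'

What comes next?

Replace each of the 16 characters of fujuuujujujuuuju in place — fu ju uu ju ju ju uu ju uu ju uu ju ju ju uu ju — and concatenate.

fujuuujujujuuujuuujuuujujujuuuju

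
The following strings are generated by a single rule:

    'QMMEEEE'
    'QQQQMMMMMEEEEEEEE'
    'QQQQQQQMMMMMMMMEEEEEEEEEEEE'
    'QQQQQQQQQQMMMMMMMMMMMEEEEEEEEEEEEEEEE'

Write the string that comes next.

Term n consists of 3n-2 Q's, followed by 3n-1 M's, followed by 4n E's (n = 1, 2, …).
For the next term, n = 5, so the run lengths are 13, 14, 20.

QQQQQQQQQQQQQMMMMMMMMMMMMMMEEEEEEEEEEEEEEEEEEEE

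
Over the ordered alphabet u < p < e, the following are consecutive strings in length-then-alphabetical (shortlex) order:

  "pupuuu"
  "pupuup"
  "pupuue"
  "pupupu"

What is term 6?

Advancing 2 positions from pupupu through pupupu → pupupp reaches term 6.

pupupe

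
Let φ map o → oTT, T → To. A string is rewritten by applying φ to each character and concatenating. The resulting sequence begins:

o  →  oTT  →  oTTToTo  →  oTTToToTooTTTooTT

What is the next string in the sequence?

Replace each of the 17 characters of oTTToToTooTTTooTT in place — oTT To To To oTT To oTT To oTT oTT To To To oTT oTT To To — and concatenate.

oTTToToTooTTTooTTTooTToTTToToTooTToTTToTo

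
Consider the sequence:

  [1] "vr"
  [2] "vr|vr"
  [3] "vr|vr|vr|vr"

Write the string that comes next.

Each string is two copies of the previous one joined by '|'.
Doubling vr|vr|vr|vr with '|' between the halves:

vr|vr|vr|vr|vr|vr|vr|vr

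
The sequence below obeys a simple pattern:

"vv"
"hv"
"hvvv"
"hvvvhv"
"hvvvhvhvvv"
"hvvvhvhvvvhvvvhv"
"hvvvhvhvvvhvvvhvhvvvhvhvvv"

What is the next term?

Each term (from the third on) is the previous term followed by the one before it: term 3 = hv·vv = hvvv.
So term 8 is hvvvhvhvvvhvvvhvhvvvhvhvvv·hvvvhvhvvvhvvvhv.

hvvvhvhvvvhvvvhvhvvvhvhvvvhvvvhvhvvvhvvvhv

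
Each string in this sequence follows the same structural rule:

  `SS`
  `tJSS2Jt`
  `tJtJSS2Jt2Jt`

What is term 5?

Every step adds tJ to the front and 2Jt to the end of the previous string.
From tJtJSS2Jt2Jt, 2 further steps: tJtJSS2Jt2Jt → tJtJtJSS2Jt2Jt2Jt → (answer).

tJtJtJtJSS2Jt2Jt2Jt2Jt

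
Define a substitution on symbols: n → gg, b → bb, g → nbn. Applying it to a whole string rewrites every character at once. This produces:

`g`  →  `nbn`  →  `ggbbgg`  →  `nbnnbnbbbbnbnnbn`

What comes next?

Replace each of the 16 characters of nbnnbnbbbbnbnnbn in place — gg bb gg gg bb gg bb bb bb bb gg bb gg gg bb gg — and concatenate.

ggbbggggbbggbbbbbbbbggbbggggbbgg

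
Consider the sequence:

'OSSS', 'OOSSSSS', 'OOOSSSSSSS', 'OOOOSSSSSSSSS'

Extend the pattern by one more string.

Term n consists of n O's, followed by 2n+1 S's (n = 1, 2, …).
At n = 5 the blocks have lengths 5, 11.

OOOOOSSSSSSSSSSS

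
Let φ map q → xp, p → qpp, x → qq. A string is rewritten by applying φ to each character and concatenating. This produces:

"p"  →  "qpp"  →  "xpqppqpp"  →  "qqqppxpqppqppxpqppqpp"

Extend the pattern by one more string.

Applying the rule to each of the 21 symbols of qqqppxpqppqppxpqppqpp gives the pieces xp xp xp qpp qpp qq qpp xp qpp qpp xp qpp qpp qq qpp xp qpp qpp xp qpp qpp, which concatenate to the answer.

xpxpxpqppqppqqqppxpqppqppxpqppqppqqqppxpqppqppxpqppqpp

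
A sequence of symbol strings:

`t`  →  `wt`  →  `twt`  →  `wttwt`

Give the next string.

twtwttwt

From term 3 onward, concatenate the second-to-last term with the last: t·wt = twt, wt·twt = wttwt, …
So term 5 is twt·wttwt.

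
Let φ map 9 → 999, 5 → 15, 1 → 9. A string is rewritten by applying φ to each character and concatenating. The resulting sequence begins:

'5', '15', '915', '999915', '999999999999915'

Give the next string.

999999999999999999999999999999999999999915

φ(999999999999915) expands symbol-by-symbol to 999 999 999 999 999 999 999 999 999 999 999 999 999 9 15; joining the 15 pieces gives the next term.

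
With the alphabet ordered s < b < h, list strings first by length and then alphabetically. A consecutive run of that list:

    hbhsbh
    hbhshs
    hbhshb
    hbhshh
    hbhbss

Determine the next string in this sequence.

The successor of hbhbss increments the rightmost position that isn't already h and resets every position after it to s.

hbhbsb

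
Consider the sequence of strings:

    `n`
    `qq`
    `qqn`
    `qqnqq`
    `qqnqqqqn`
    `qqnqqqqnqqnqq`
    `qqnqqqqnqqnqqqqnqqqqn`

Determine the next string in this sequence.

qqnqqqqnqqnqqqqnqqqqnqqnqqqqnqqnqq

This is a Fibonacci-style word recurrence s(k) = s(k−1)·s(k−2): e.g. qq·n = qqn.
Continuing: qqnqqqqnqqnqqqqnqqqqn · qqnqqqqnqqnqq gives term 8.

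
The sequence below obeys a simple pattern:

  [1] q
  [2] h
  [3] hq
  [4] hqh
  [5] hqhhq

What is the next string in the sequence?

hqhhqhqh

From term 3 onward, concatenate the last term with the second-to-last: h·q = hq, hq·h = hqh, …
So term 6 is hqhhq·hqh.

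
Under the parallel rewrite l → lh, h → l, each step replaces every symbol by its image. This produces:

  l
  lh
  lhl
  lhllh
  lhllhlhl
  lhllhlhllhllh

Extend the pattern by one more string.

Rewriting the 13 symbols of lhllhlhllhllh one by one yields lh l lh lh l lh l lh lh l lh lh l; concatenated:

lhllhlhllhllhlhllhlhl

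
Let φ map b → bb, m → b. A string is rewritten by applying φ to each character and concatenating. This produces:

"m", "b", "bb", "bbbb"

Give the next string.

bbbbbbbb

Rewriting each symbol of bbbb: b→bb, b→bb, b→bb, b→bb, which concatenates to bb bb bb bb.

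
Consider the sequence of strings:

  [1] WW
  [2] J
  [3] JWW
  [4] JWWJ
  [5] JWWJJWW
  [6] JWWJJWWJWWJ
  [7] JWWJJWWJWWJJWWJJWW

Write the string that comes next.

JWWJJWWJWWJJWWJJWWJWWJJWWJWWJ

From term 3 onward, concatenate the last term with the second-to-last: J·WW = JWW, JWW·J = JWWJ, …
The next term joins JWWJJWWJWWJJWWJJWW and JWWJJWWJWWJ.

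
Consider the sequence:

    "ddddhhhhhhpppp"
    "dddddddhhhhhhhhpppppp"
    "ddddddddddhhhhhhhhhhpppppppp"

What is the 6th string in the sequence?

Each string has the form d^{3n-2} h^{2n+2} p^{2n}, where the shown terms are n = 2, 3, 4.
At n = 7 the blocks have lengths 19, 16, 14.

dddddddddddddddddddhhhhhhhhhhhhhhhhpppppppppppppp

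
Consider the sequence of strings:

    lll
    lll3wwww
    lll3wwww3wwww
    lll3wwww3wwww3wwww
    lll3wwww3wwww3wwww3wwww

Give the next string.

The strings grow by a fixed suffix 3wwww each time.
So the next term is lll3wwww3wwww3wwww3wwww·3wwww.

lll3wwww3wwww3wwww3wwww3wwww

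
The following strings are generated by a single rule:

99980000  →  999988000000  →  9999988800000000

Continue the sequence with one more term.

Reading off run lengths: 9 runs 3, 4, 5; 8 runs 1, 2, 3; 0 runs 4, 6, 8 — each is linear in n, where the shown terms are n = 2, 3, 4.
At n = 5 the blocks have lengths 6, 4, 10.

99999988880000000000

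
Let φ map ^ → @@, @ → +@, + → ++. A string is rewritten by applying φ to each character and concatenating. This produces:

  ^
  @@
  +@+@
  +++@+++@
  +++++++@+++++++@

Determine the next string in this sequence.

Replace each of the 16 characters of +++++++@+++++++@ in place — ++ ++ ++ ++ ++ ++ ++ +@ ++ ++ ++ ++ ++ ++ ++ +@ — and concatenate.

+++++++++++++++@+++++++++++++++@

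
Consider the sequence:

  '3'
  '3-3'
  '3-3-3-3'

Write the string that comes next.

Each string is two copies of the previous one joined by '-'.
One more doubling of 3-3-3-3 gives the answer.

3-3-3-3-3-3-3-3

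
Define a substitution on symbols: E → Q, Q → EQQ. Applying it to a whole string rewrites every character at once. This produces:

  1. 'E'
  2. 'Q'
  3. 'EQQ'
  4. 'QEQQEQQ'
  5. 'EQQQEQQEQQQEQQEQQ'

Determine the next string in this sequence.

QEQQEQQEQQQEQQEQQQEQQEQQEQQQEQQEQQQEQQEQQ

φ(EQQQEQQEQQQEQQEQQ) expands symbol-by-symbol to Q EQQ EQQ EQQ Q EQQ EQQ Q EQQ EQQ EQQ Q EQQ EQQ Q EQQ EQQ; joining the 17 pieces gives the next term.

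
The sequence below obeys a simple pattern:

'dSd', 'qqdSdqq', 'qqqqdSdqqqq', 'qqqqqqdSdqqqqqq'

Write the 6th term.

s(k+1) = qq·s(k)·qq, so each term gains qq as a prefix and qq as a suffix.
From qqqqqqdSdqqqqqq, 2 further steps: qqqqqqdSdqqqqqq → qqqqqqqqdSdqqqqqqqq → (answer).

qqqqqqqqqqdSdqqqqqqqqqq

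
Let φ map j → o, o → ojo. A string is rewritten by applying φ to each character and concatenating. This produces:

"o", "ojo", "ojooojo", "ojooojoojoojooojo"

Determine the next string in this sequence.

φ(ojooojoojoojooojo) expands symbol-by-symbol to ojo o ojo ojo ojo o ojo ojo o ojo ojo o ojo ojo ojo o ojo; joining the 17 pieces gives the next term.

ojooojoojoojooojoojooojoojooojoojoojooojo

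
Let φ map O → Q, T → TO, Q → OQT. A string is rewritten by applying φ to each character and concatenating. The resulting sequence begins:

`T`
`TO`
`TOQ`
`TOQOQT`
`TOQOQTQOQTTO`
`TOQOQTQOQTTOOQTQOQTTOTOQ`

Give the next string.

Applying the rule to each of the 24 symbols of TOQOQTQOQTTOOQTQOQTTOTOQ gives the pieces TO Q OQT Q OQT TO OQT Q OQT TO TO Q Q OQT TO OQT Q OQT TO TO Q TO Q OQT, which concatenate to the answer.

TOQOQTQOQTTOOQTQOQTTOTOQQOQTTOOQTQOQTTOTOQTOQOQT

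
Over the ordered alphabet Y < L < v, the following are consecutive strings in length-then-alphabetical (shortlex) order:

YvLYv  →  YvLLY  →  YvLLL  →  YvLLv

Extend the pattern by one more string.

Find the rightmost character of YvLLv below v, bump it to the next letter, and reset everything to its right to Y.

YvLvY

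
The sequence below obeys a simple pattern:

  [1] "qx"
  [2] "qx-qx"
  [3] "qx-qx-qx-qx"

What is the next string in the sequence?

s(k+1) = s(k)·-·s(k) — each term doubles the last with '-' between the halves.
Doubling qx-qx-qx-qx with '-' between the halves:

qx-qx-qx-qx-qx-qx-qx-qx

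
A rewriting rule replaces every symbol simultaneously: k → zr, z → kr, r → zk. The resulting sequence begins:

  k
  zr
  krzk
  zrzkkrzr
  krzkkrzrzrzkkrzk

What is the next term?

Rewriting the 16 symbols of krzkkrzrzrzkkrzk one by one yields zr zk kr zr zr zk kr zk kr zk kr zr zr zk kr zr; concatenated:

zrzkkrzrzrzkkrzkkrzkkrzrzrzkkrzr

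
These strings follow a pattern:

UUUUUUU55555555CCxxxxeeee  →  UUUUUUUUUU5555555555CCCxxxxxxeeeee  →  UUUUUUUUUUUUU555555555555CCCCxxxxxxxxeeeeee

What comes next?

UUUUUUUUUUUUUUUU55555555555555CCCCCxxxxxxxxxxeeeeeee

Reading off run lengths: U runs 7, 10, 13; 5 runs 8, 10, 12; C runs 2, 3, 4; x runs 4, 6, 8; e runs 4, 5, 6 — each is linear in n, where the shown terms are n = 3, 4, 5.
Setting n = 6 gives 16, 14, 5, 10, 7 characters in each block.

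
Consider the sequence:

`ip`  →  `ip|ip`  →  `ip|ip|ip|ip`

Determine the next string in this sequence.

Every step duplicates the string with '|' between the halves.
Doubling ip|ip|ip|ip with '|' between the halves:

ip|ip|ip|ip|ip|ip|ip|ip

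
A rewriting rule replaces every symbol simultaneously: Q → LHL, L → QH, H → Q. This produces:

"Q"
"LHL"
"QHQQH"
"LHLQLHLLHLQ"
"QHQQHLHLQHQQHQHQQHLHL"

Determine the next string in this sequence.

φ(QHQQHLHLQHQQHQHQQHLHL) expands symbol-by-symbol to LHL Q LHL LHL Q QH Q QH LHL Q LHL LHL Q LHL Q LHL LHL Q QH Q QH; joining the 21 pieces gives the next term.

LHLQLHLLHLQQHQQHLHLQLHLLHLQLHLQLHLLHLQQHQQH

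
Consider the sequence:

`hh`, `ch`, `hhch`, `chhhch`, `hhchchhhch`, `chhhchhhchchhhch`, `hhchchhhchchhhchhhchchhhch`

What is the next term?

chhhchhhchchhhchhhchchhhchchhhchhhchchhhch

This is a Fibonacci-style word recurrence s(k) = s(k−2)·s(k−1): e.g. hh·ch = hhch.
The next term joins chhhchhhchchhhch and hhchchhhchchhhchhhchchhhch.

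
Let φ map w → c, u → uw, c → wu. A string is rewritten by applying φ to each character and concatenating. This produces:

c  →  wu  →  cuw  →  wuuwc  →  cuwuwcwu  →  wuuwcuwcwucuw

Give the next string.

cuwuwcwuuwcwucuwwuuwc

Applying the rule to each of the 13 symbols of wuuwcuwcwucuw gives the pieces c uw uw c wu uw c wu c uw wu uw c, which concatenate to the answer.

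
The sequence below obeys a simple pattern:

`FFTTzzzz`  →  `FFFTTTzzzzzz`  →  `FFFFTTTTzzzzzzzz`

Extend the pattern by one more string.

FFFFFTTTTTzzzzzzzzzz

Reading off run lengths: F runs 2, 3, 4; T runs 2, 3, 4; z runs 4, 6, 8 — each is linear in n, where the shown terms are n = 2, 3, 4.
For the next term, n = 5, so the run lengths are 5, 5, 10.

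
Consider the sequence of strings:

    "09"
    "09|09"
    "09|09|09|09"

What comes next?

Every step duplicates the string with '|' between the halves.
Doubling 09|09|09|09 with '|' between the halves:

09|09|09|09|09|09|09|09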